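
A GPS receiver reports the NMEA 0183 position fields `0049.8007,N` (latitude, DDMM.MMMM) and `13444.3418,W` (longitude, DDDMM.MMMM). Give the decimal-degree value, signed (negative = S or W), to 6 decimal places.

0.830012, -134.739030

Lat: split at 2 digits → 00° and 49.8007′; 0 + 49.8007/60 = 0.8300117
N ⇒ keep positive
Lon: degrees = first 3 digits = 134, minutes = 44.3418; 134 + 44.3418/60 = 134.7390300
W ⇒ negate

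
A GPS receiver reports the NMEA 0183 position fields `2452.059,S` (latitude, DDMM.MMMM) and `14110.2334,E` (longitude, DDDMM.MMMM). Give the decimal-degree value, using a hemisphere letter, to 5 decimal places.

Latitude: degrees = first 2 digits = 24, minutes = 52.059; 24 + 52.059/60 = 24.867650
λ: degrees = first 3 digits = 141, minutes = 10.2334; 141 + 10.2334/60 = 141.170557

24.86765° S, 141.17056° E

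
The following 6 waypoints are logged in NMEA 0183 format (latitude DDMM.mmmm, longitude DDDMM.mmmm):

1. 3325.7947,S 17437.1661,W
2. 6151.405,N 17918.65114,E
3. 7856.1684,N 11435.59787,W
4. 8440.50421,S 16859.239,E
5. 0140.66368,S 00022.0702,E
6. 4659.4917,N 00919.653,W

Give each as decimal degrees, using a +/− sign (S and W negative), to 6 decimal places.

1. -33.429912, -174.619435
2. 61.856750, 179.310852
3. 78.936140, -114.593298
4. -84.675070, 168.987317
5. -1.677728, 0.367837
6. 46.991528, -9.327550

Point 1:
  φ: split at 2 digits → 33° and 25.7947′; 33 + 25.7947/60 = 33.4299117
  S ⇒ negate
  λ: degrees = first 3 digits = 174, minutes = 37.1661; 174 + 37.1661/60 = 174.6194350
  W ⇒ negate
Point 2:
  Latitude: split at 2 digits → 61° and 51.405′; 61 + 51.405/60 = 61.8567500
  N → positive
  λ: degrees = first 3 digits = 179, minutes = 18.65114; 179 + 18.65114/60 = 179.3108523
  E ⇒ keep positive
Point 3:
  Latitude: split at 2 digits → 78° and 56.1684′; 78 + 56.1684/60 = 78.9361400
  N → positive
  Longitude: degrees = first 3 digits = 114, minutes = 35.59787; 114 + 35.59787/60 = 114.5932978
  hemisphere W, so the sign is −
Point 4:
  Latitude: split at 2 digits → 84° and 40.50421′; 84 + 40.50421/60 = 84.6750702
  hemisphere S, so the sign is −
  Longitude: split at 3 digits → 168° and 59.239′; 168 + 59.239/60 = 168.9873167
  E → positive
Point 5:
  Latitude: split at 2 digits → 01° and 40.66368′; 1 + 40.66368/60 = 1.6777280
  S → negative
  Longitude: degrees = first 3 digits = 0, minutes = 22.0702; 0 + 22.0702/60 = 0.3678367
  E → positive
Point 6:
  Latitude: split at 2 digits → 46° and 59.4917′; 46 + 59.4917/60 = 46.9915283
  N ⇒ keep positive
  λ: degrees = first 3 digits = 9, minutes = 19.653; 9 + 19.653/60 = 9.3275500
  W → negative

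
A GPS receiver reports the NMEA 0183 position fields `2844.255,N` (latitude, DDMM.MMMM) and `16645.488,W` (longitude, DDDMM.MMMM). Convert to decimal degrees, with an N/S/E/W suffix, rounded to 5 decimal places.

28.73758° N, 166.75813° W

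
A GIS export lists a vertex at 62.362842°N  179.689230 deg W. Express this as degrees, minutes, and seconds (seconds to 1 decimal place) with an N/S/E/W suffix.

62°21′46.2″ N, 179°41′21.2″ W

Lat: 0.362842° → 21.77052′; 0.77052 × 60 = 46.231″
Longitude: whole degrees 179; 41.35380′ → 41′ and 21.228″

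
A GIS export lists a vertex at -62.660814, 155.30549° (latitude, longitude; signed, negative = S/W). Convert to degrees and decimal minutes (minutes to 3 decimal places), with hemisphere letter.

62° 39.649′ S, 155° 18.329′ E

Latitude is negative → S; |value| = 62.660814
φ: minutes = (62.660814 − 62) × 60 = 39.64884
Longitude: minutes = (155.305490 − 155) × 60 = 18.32940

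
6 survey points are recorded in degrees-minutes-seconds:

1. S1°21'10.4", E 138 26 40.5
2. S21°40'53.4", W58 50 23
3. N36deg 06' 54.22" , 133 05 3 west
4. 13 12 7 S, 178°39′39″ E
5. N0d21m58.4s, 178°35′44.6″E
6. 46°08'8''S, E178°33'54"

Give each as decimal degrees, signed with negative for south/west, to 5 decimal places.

Point 1:
  φ: 1° + 21/60 + 10.4/3600 = 1 + 0.350000 + 0.002889 = 1.352889
  S → negative
  Longitude: 138 + 26/60 + 40.5/3600 = 138.444583
  E ⇒ keep positive
Point 2:
  Latitude: 40′ + 53.4″ = 40.89000′; 21 + 40.89000/60 = 21.681500
  S → negative
  λ: 50′ + 23″ = 50.38333′; 58 + 50.38333/60 = 58.839722
  hemisphere W, so the sign is −
Point 3:
  Lat: 36 + 6/60 + 54.22/3600 = 36.115061
  N ⇒ keep positive
  Lon: 5′ + 3″ = 5.05000′; 133 + 5.05000/60 = 133.084167
  W ⇒ negate
Point 4:
  φ: 13° + 12/60 + 7/3600 = 13 + 0.200000 + 0.001944 = 13.201944
  S ⇒ negate
  Lon: 178 + 39/60 + 39/3600 = 178.660833
  E ⇒ keep positive
Point 5:
  Latitude: 0° + 21/60 + 58.4/3600 = 0 + 0.350000 + 0.016222 = 0.366222
  N → positive
  Lon: 35′ + 44.6″ = 35.74333′; 178 + 35.74333/60 = 178.595722
  E ⇒ keep positive
Point 6:
  φ: 46° + 8/60 + 8/3600 = 46 + 0.133333 + 0.002222 = 46.135556
  S → negative
  λ: 33′ + 54″ = 33.90000′; 178 + 33.90000/60 = 178.565000
  E ⇒ keep positive

1. -1.35289, 138.44458
2. -21.68150, -58.83972
3. 36.11506, -133.08417
4. -13.20194, 178.66083
5. 0.36622, 178.59572
6. -46.13556, 178.56500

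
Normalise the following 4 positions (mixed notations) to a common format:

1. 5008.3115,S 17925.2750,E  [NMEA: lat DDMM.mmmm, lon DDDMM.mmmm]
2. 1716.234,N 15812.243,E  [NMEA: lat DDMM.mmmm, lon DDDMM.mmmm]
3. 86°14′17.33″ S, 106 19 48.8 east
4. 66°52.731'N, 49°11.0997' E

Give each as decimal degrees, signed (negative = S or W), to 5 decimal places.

1. -50.13853, 179.42125
2. 17.27057, 158.20405
3. -86.23815, 106.33022
4. 66.87885, 49.18500

Point 1:
  φ: degrees = first 2 digits = 50, minutes = 8.3115; 50 + 8.3115/60 = 50.138525
  hemisphere S, so the sign is −
  Lon: degrees = first 3 digits = 179, minutes = 25.275; 179 + 25.275/60 = 179.421250
  E → positive
Point 2:
  φ: degrees = first 2 digits = 17, minutes = 16.234; 17 + 16.234/60 = 17.270567
  N → positive
  Lon: split at 3 digits → 158° and 12.243′; 158 + 12.243/60 = 158.204050
  E ⇒ keep positive
Point 3:
  Latitude: 86 + 14/60 + 17.33/3600 = 86.238147
  hemisphere S, so the sign is −
  Longitude: 106 + 19/60 + 48.8/3600 = 106.330222
  E ⇒ keep positive
Point 4:
  Lat: 52.731′ = 0.878850°; total 66.878850
  N → positive
  Lon: 11.0997′ = 0.184995°; total 49.184995
  E → positive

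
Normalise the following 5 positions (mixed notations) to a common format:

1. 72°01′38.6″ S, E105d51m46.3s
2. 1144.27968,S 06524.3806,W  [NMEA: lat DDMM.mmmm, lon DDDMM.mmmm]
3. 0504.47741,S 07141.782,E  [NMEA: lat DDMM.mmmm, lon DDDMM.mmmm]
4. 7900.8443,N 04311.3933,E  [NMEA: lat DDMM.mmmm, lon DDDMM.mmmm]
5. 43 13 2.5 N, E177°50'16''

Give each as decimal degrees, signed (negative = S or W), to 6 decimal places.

1. -72.027389, 105.862861
2. -11.737995, -65.406343
3. -5.074624, 71.696367
4. 79.014072, 43.189888
5. 43.217361, 177.837778

Point 1:
  Lat: 1′ + 38.6″ = 1.64333′; 72 + 1.64333/60 = 72.0273889
  hemisphere S, so the sign is −
  λ: 51′ + 46.3″ = 51.77167′; 105 + 51.77167/60 = 105.8628611
  E → positive
Point 2:
  φ: split at 2 digits → 11° and 44.27968′; 11 + 44.27968/60 = 11.7379947
  S ⇒ negate
  Lon: split at 3 digits → 065° and 24.3806′; 65 + 24.3806/60 = 65.4063433
  W → negative
Point 3:
  φ: split at 2 digits → 05° and 4.47741′; 5 + 4.47741/60 = 5.0746235
  hemisphere S, so the sign is −
  Lon: degrees = first 3 digits = 71, minutes = 41.782; 71 + 41.782/60 = 71.6963667
  E ⇒ keep positive
Point 4:
  Lat: split at 2 digits → 79° and 0.8443′; 79 + 0.8443/60 = 79.0140717
  N ⇒ keep positive
  λ: degrees = first 3 digits = 43, minutes = 11.3933; 43 + 11.3933/60 = 43.1898883
  E ⇒ keep positive
Point 5:
  Latitude: 13′ + 2.5″ = 13.04167′; 43 + 13.04167/60 = 43.2173611
  N ⇒ keep positive
  Longitude: 177° + 50/60 + 16/3600 = 177 + 0.833333 + 0.004444 = 177.8377778
  E → positive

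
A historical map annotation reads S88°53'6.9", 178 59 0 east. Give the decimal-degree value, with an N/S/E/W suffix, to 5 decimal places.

Lat: 53′ + 6.9″ = 53.11500′; 88 + 53.11500/60 = 88.885250
Longitude: 178 + 59/60 + 0/3600 = 178.983333

88.88525° S, 178.98333° E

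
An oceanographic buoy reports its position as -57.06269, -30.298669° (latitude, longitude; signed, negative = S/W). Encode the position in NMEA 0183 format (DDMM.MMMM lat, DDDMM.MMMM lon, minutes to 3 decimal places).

Latitude is negative → S; |value| = 57.062690
Lat: 57° + 0.062690 × 60 = 57° 3.76140′
Longitude is negative → W; |value| = 30.298669
λ: minutes = (30.298669 − 30) × 60 = 17.92014

5703.761,S / 03017.920,W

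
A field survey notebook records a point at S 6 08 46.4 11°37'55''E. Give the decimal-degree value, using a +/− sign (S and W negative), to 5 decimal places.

φ: 6 + 8/60 + 46.4/3600 = 6.146222
S → negative
Longitude: 11° + 37/60 + 55/3600 = 11 + 0.616667 + 0.015278 = 11.631944
E → positive

-6.14622, 11.63194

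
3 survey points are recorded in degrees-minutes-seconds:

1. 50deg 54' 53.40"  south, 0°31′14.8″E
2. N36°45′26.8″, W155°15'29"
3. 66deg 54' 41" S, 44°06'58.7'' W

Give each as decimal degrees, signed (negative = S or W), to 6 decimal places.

Point 1:
  Latitude: 50 + 54/60 + 53.4/3600 = 50.9148333
  S ⇒ negate
  λ: 31′ + 14.8″ = 31.24667′; 0 + 31.24667/60 = 0.5207778
  E ⇒ keep positive
Point 2:
  Latitude: 45′ + 26.8″ = 45.44667′; 36 + 45.44667/60 = 36.7574444
  N → positive
  Lon: 155 + 15/60 + 29/3600 = 155.2580556
  W ⇒ negate
Point 3:
  Lat: 54′ + 41″ = 54.68333′; 66 + 54.68333/60 = 66.9113889
  S → negative
  λ: 6′ + 58.7″ = 6.97833′; 44 + 6.97833/60 = 44.1163056
  hemisphere W, so the sign is −

1. -50.914833, 0.520778
2. 36.757444, -155.258056
3. -66.911389, -44.116306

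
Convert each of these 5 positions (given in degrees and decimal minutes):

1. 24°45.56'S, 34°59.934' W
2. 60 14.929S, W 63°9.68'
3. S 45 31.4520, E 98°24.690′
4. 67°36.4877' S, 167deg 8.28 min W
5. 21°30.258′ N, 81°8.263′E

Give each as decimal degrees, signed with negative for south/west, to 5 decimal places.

1. -24.75933, -34.99890
2. -60.24882, -63.16133
3. -45.52420, 98.41150
4. -67.60813, -167.13800
5. 21.50430, 81.13772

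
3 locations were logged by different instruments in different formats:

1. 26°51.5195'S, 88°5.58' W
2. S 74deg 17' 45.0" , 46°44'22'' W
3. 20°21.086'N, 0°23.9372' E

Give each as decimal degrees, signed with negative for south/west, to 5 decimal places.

1. -26.85866, -88.09300
2. -74.29583, -46.73944
3. 20.35143, 0.39895

Point 1:
  Latitude: 26 + 51.5195/60 = 26.858658
  S → negative
  Lon: 5.58′ = 0.093000°; total 88.093000
  hemisphere W, so the sign is −
Point 2:
  Lat: 74 + 17/60 + 45/3600 = 74.295833
  S ⇒ negate
  Lon: 46 + 44/60 + 22/3600 = 46.739444
  hemisphere W, so the sign is −
Point 3:
  Latitude: 20 + 21.086/60 = 20.351433
  N → positive
  Lon: 0 + 23.9372/60 = 0.398953
  E ⇒ keep positive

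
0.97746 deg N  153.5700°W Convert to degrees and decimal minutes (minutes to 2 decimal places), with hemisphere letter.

0° 58.65′ N, 153° 34.20′ W

Lat: minutes = (0.977460 − 0) × 60 = 58.6476
Longitude: minutes = (153.570000 − 153) × 60 = 34.2000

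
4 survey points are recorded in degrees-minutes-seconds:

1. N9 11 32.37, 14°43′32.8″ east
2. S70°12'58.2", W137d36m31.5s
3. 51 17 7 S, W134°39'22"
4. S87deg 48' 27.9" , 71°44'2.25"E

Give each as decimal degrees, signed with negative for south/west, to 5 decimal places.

1. 9.19233, 14.72578
2. -70.21617, -137.60875
3. -51.28528, -134.65611
4. -87.80775, 71.73396

Point 1:
  Lat: 9 + 11/60 + 32.37/3600 = 9.192325
  N ⇒ keep positive
  Lon: 43′ + 32.8″ = 43.54667′; 14 + 43.54667/60 = 14.725778
  E → positive
Point 2:
  Latitude: 70° + 12/60 + 58.2/3600 = 70 + 0.200000 + 0.016167 = 70.216167
  hemisphere S, so the sign is −
  Lon: 36′ + 31.5″ = 36.52500′; 137 + 36.52500/60 = 137.608750
  W → negative
Point 3:
  φ: 51 + 17/60 + 7/3600 = 51.285278
  S ⇒ negate
  Longitude: 134 + 39/60 + 22/3600 = 134.656111
  hemisphere W, so the sign is −
Point 4:
  Lat: 48′ + 27.9″ = 48.46500′; 87 + 48.46500/60 = 87.807750
  hemisphere S, so the sign is −
  λ: 71° + 44/60 + 2.25/3600 = 71 + 0.733333 + 0.000625 = 71.733958
  E → positive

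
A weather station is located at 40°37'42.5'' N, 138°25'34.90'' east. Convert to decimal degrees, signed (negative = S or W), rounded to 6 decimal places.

40.628472, 138.426361

Lat: 37′ + 42.5″ = 37.70833′; 40 + 37.70833/60 = 40.6284722
N → positive
Longitude: 25′ + 34.9″ = 25.58167′; 138 + 25.58167/60 = 138.4263611
E ⇒ keep positive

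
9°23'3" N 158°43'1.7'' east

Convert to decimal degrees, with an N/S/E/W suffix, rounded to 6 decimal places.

9.384167° N, 158.717139° E

φ: 9° + 23/60 + 3/3600 = 9 + 0.383333 + 0.000833 = 9.3841667
λ: 158° + 43/60 + 1.7/3600 = 158 + 0.716667 + 0.000472 = 158.7171389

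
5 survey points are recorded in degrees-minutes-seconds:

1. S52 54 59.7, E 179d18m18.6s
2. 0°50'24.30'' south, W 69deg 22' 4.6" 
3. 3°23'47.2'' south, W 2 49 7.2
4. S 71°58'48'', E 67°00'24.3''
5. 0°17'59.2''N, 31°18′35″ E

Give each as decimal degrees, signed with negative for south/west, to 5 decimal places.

1. -52.91658, 179.30517
2. -0.84008, -69.36794
3. -3.39644, -2.81867
4. -71.98000, 67.00675
5. 0.29978, 31.30972

Point 1:
  Latitude: 52° + 54/60 + 59.7/3600 = 52 + 0.900000 + 0.016583 = 52.916583
  hemisphere S, so the sign is −
  Lon: 179 + 18/60 + 18.6/3600 = 179.305167
  E → positive
Point 2:
  Lat: 0 + 50/60 + 24.3/3600 = 0.840083
  hemisphere S, so the sign is −
  Longitude: 22′ + 4.6″ = 22.07667′; 69 + 22.07667/60 = 69.367944
  W → negative
Point 3:
  Latitude: 3 + 23/60 + 47.2/3600 = 3.396444
  S → negative
  λ: 2° + 49/60 + 7.2/3600 = 2 + 0.816667 + 0.002000 = 2.818667
  hemisphere W, so the sign is −
Point 4:
  Lat: 71 + 58/60 + 48/3600 = 71.980000
  hemisphere S, so the sign is −
  Longitude: 67° + 0/60 + 24.3/3600 = 67 + 0.000000 + 0.006750 = 67.006750
  E → positive
Point 5:
  Lat: 0° + 17/60 + 59.2/3600 = 0 + 0.283333 + 0.016444 = 0.299778
  N → positive
  λ: 31° + 18/60 + 35/3600 = 31 + 0.300000 + 0.009722 = 31.309722
  E → positive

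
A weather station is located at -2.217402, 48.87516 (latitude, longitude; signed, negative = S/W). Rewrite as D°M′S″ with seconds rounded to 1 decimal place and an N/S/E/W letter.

2°13′2.6″ S, 48°52′30.6″ E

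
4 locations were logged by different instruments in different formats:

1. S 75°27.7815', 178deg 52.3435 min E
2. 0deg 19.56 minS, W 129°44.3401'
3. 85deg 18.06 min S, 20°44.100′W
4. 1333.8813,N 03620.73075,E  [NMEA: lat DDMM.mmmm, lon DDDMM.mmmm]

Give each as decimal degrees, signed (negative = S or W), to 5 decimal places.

1. -75.46303, 178.87239
2. -0.32600, -129.73900
3. -85.30100, -20.73500
4. 13.56469, 36.34551

Point 1:
  Latitude: 75 + 27.7815/60 = 75.463025
  S ⇒ negate
  Lon: 52.3435′ = 0.872392°; total 178.872392
  E ⇒ keep positive
Point 2:
  Lat: 19.56′ = 0.326000°; total 0.326000
  hemisphere S, so the sign is −
  Lon: 129 + 44.3401/60 = 129.739002
  W ⇒ negate
Point 3:
  φ: 85 + 18.06/60 = 85.301000
  hemisphere S, so the sign is −
  λ: 44.1′ = 0.735000°; total 20.735000
  W → negative
Point 4:
  Latitude: degrees = first 2 digits = 13, minutes = 33.8813; 13 + 33.8813/60 = 13.564688
  N → positive
  Longitude: degrees = first 3 digits = 36, minutes = 20.73075; 36 + 20.73075/60 = 36.345513
  E ⇒ keep positive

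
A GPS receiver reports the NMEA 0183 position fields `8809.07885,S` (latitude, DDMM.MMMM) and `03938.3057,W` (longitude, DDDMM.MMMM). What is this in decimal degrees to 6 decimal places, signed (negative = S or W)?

-88.151314, -39.638428

Latitude: degrees = first 2 digits = 88, minutes = 9.07885; 88 + 9.07885/60 = 88.1513142
S ⇒ negate
Longitude: split at 3 digits → 039° and 38.3057′; 39 + 38.3057/60 = 39.6384283
hemisphere W, so the sign is −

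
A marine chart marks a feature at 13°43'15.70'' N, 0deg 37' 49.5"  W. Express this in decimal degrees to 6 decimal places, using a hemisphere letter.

φ: 13 + 43/60 + 15.7/3600 = 13.7210278
Longitude: 37′ + 49.5″ = 37.82500′; 0 + 37.82500/60 = 0.6304167

13.721028° N, 0.630417° W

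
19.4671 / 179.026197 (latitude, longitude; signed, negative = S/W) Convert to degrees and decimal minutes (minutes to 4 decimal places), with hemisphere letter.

φ: 19° + 0.467100 × 60 = 19° 28.026000′
Lon: 179° + 0.026197 × 60 = 179° 1.571820′

19° 28.0260′ N, 179° 1.5718′ E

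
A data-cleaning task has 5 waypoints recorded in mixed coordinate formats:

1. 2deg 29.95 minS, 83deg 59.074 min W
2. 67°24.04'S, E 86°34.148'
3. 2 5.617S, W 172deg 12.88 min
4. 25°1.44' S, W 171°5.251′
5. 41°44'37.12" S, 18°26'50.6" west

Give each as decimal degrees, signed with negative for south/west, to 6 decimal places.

Point 1:
  φ: 29.95′ = 0.499167°; total 2.4991667
  S → negative
  Lon: 83 + 59.074/60 = 83.9845667
  W → negative
Point 2:
  Latitude: 24.04′ = 0.400667°; total 67.4006667
  S ⇒ negate
  Lon: 34.148′ = 0.569133°; total 86.5691333
  E → positive
Point 3:
  Lat: 5.617′ = 0.093617°; total 2.0936167
  S ⇒ negate
  Longitude: 12.88′ = 0.214667°; total 172.2146667
  hemisphere W, so the sign is −
Point 4:
  Lat: 25 + 1.44/60 = 25.0240000
  S → negative
  λ: 171 + 5.251/60 = 171.0875167
  W ⇒ negate
Point 5:
  Lat: 41 + 44/60 + 37.12/3600 = 41.7436444
  S → negative
  Longitude: 26′ + 50.6″ = 26.84333′; 18 + 26.84333/60 = 18.4473889
  hemisphere W, so the sign is −

1. -2.499167, -83.984567
2. -67.400667, 86.569133
3. -2.093617, -172.214667
4. -25.024000, -171.087517
5. -41.743644, -18.447389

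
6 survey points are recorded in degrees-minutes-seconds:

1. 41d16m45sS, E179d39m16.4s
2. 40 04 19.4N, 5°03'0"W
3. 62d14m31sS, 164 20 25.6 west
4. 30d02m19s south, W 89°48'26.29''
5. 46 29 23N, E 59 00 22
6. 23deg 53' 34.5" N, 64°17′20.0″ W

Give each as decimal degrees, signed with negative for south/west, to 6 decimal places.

Point 1:
  φ: 41° + 16/60 + 45/3600 = 41 + 0.266667 + 0.012500 = 41.2791667
  hemisphere S, so the sign is −
  Longitude: 179° + 39/60 + 16.4/3600 = 179 + 0.650000 + 0.004556 = 179.6545556
  E → positive
Point 2:
  Lat: 4′ + 19.4″ = 4.32333′; 40 + 4.32333/60 = 40.0720556
  N → positive
  Lon: 5° + 3/60 + 0/3600 = 5 + 0.050000 + 0.000000 = 5.0500000
  W ⇒ negate
Point 3:
  Latitude: 14′ + 31″ = 14.51667′; 62 + 14.51667/60 = 62.2419444
  hemisphere S, so the sign is −
  Longitude: 164° + 20/60 + 25.6/3600 = 164 + 0.333333 + 0.007111 = 164.3404444
  hemisphere W, so the sign is −
Point 4:
  Lat: 2′ + 19″ = 2.31667′; 30 + 2.31667/60 = 30.0386111
  hemisphere S, so the sign is −
  Lon: 48′ + 26.29″ = 48.43817′; 89 + 48.43817/60 = 89.8073028
  hemisphere W, so the sign is −
Point 5:
  Lat: 46 + 29/60 + 23/3600 = 46.4897222
  N ⇒ keep positive
  Longitude: 59° + 0/60 + 22/3600 = 59 + 0.000000 + 0.006111 = 59.0061111
  E → positive
Point 6:
  φ: 23 + 53/60 + 34.5/3600 = 23.8929167
  N ⇒ keep positive
  Longitude: 17′ + 20″ = 17.33333′; 64 + 17.33333/60 = 64.2888889
  W → negative

1. -41.279167, 179.654556
2. 40.072056, -5.050000
3. -62.241944, -164.340444
4. -30.038611, -89.807303
5. 46.489722, 59.006111
6. 23.892917, -64.288889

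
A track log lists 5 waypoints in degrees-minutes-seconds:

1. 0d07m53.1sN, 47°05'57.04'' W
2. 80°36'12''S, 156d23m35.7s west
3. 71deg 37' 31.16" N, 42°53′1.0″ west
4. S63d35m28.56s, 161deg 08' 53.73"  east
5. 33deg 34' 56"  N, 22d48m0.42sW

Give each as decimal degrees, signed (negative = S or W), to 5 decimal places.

Point 1:
  Latitude: 0 + 7/60 + 53.1/3600 = 0.131417
  N → positive
  Longitude: 5′ + 57.04″ = 5.95067′; 47 + 5.95067/60 = 47.099178
  W ⇒ negate
Point 2:
  Lat: 80 + 36/60 + 12/3600 = 80.603333
  S ⇒ negate
  λ: 156° + 23/60 + 35.7/3600 = 156 + 0.383333 + 0.009917 = 156.393250
  W → negative
Point 3:
  Lat: 71 + 37/60 + 31.16/3600 = 71.625322
  N ⇒ keep positive
  Longitude: 42 + 53/60 + 1/3600 = 42.883611
  W ⇒ negate
Point 4:
  φ: 35′ + 28.56″ = 35.47600′; 63 + 35.47600/60 = 63.591267
  S → negative
  Longitude: 161° + 8/60 + 53.73/3600 = 161 + 0.133333 + 0.014925 = 161.148258
  E → positive
Point 5:
  Latitude: 33 + 34/60 + 56/3600 = 33.582222
  N → positive
  Longitude: 22 + 48/60 + 0.42/3600 = 22.800117
  W ⇒ negate

1. 0.13142, -47.09918
2. -80.60333, -156.39325
3. 71.62532, -42.88361
4. -63.59127, 161.14826
5. 33.58222, -22.80012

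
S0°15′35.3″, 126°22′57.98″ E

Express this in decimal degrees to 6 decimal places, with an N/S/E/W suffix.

φ: 15′ + 35.3″ = 15.58833′; 0 + 15.58833/60 = 0.2598056
Longitude: 126° + 22/60 + 57.98/3600 = 126 + 0.366667 + 0.016106 = 126.3827722

0.259806° S, 126.382772° E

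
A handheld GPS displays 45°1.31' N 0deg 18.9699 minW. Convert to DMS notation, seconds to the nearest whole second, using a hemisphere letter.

Lat: 1.31000′ → 1′ and 0.31000 × 60 = 18.60″
Longitude: fractional minutes 0.96990 × 60 = 58.19″

45°01′19″ N, 0°18′58″ W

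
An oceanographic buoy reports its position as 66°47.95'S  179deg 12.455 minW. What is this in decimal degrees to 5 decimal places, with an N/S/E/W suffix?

Latitude: 47.95′ = 0.799167°; total 66.799167
Longitude: 179 + 12.455/60 = 179.207583

66.79917° S, 179.20758° W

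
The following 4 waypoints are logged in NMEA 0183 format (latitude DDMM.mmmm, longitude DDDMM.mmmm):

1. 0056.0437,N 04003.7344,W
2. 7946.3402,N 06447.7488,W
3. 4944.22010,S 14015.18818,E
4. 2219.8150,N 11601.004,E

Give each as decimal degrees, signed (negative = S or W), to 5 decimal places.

1. 0.93406, -40.06224
2. 79.77234, -64.79581
3. -49.73700, 140.25314
4. 22.33025, 116.01673

Point 1:
  φ: degrees = first 2 digits = 0, minutes = 56.0437; 0 + 56.0437/60 = 0.934062
  N ⇒ keep positive
  λ: split at 3 digits → 040° and 3.7344′; 40 + 3.7344/60 = 40.062240
  W ⇒ negate
Point 2:
  φ: split at 2 digits → 79° and 46.3402′; 79 + 46.3402/60 = 79.772337
  N ⇒ keep positive
  λ: degrees = first 3 digits = 64, minutes = 47.7488; 64 + 47.7488/60 = 64.795813
  hemisphere W, so the sign is −
Point 3:
  φ: degrees = first 2 digits = 49, minutes = 44.2201; 49 + 44.2201/60 = 49.737002
  hemisphere S, so the sign is −
  Lon: degrees = first 3 digits = 140, minutes = 15.18818; 140 + 15.18818/60 = 140.253136
  E ⇒ keep positive
Point 4:
  Latitude: degrees = first 2 digits = 22, minutes = 19.815; 22 + 19.815/60 = 22.330250
  N ⇒ keep positive
  Longitude: split at 3 digits → 116° and 1.004′; 116 + 1.004/60 = 116.016733
  E → positive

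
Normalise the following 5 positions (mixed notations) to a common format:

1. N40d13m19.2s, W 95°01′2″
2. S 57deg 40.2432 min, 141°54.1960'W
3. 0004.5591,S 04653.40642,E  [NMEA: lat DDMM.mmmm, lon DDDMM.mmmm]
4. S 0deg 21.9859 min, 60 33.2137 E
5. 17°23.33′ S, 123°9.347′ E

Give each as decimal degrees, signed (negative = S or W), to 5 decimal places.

1. 40.22200, -95.01722
2. -57.67072, -141.90327
3. -0.07599, 46.89011
4. -0.36643, 60.55356
5. -17.38883, 123.15578

Point 1:
  φ: 13′ + 19.2″ = 13.32000′; 40 + 13.32000/60 = 40.222000
  N ⇒ keep positive
  Lon: 95 + 1/60 + 2/3600 = 95.017222
  W → negative
Point 2:
  Lat: 40.2432′ = 0.670720°; total 57.670720
  hemisphere S, so the sign is −
  Longitude: 141 + 54.196/60 = 141.903267
  hemisphere W, so the sign is −
Point 3:
  Latitude: split at 2 digits → 00° and 4.5591′; 0 + 4.5591/60 = 0.075985
  S → negative
  Lon: split at 3 digits → 046° and 53.40642′; 46 + 53.40642/60 = 46.890107
  E → positive
Point 4:
  Lat: 21.9859′ = 0.366432°; total 0.366432
  S ⇒ negate
  λ: 33.2137′ = 0.553562°; total 60.553562
  E → positive
Point 5:
  φ: 17 + 23.33/60 = 17.388833
  S ⇒ negate
  Longitude: 123 + 9.347/60 = 123.155783
  E ⇒ keep positive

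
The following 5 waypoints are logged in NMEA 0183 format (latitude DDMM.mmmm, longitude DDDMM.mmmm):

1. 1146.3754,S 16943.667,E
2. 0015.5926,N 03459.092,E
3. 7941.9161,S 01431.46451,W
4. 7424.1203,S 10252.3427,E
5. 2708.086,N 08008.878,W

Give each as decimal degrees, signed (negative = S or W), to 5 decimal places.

Point 1:
  φ: split at 2 digits → 11° and 46.3754′; 11 + 46.3754/60 = 11.772923
  S → negative
  Longitude: degrees = first 3 digits = 169, minutes = 43.667; 169 + 43.667/60 = 169.727783
  E → positive
Point 2:
  Lat: split at 2 digits → 00° and 15.5926′; 0 + 15.5926/60 = 0.259877
  N ⇒ keep positive
  Longitude: split at 3 digits → 034° and 59.092′; 34 + 59.092/60 = 34.984867
  E ⇒ keep positive
Point 3:
  Lat: degrees = first 2 digits = 79, minutes = 41.9161; 79 + 41.9161/60 = 79.698602
  S ⇒ negate
  Longitude: split at 3 digits → 014° and 31.46451′; 14 + 31.46451/60 = 14.524409
  W → negative
Point 4:
  Latitude: split at 2 digits → 74° and 24.1203′; 74 + 24.1203/60 = 74.402005
  S → negative
  Lon: split at 3 digits → 102° and 52.3427′; 102 + 52.3427/60 = 102.872378
  E ⇒ keep positive
Point 5:
  Lat: degrees = first 2 digits = 27, minutes = 8.086; 27 + 8.086/60 = 27.134767
  N ⇒ keep positive
  Longitude: split at 3 digits → 080° and 8.878′; 80 + 8.878/60 = 80.147967
  W → negative

1. -11.77292, 169.72778
2. 0.25988, 34.98487
3. -79.69860, -14.52441
4. -74.40201, 102.87238
5. 27.13477, -80.14797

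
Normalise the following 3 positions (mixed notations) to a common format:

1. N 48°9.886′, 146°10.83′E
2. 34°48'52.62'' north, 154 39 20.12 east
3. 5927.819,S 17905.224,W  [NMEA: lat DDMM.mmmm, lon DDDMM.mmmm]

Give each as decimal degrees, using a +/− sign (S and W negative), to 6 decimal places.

1. 48.164767, 146.180500
2. 34.814617, 154.655589
3. -59.463650, -179.087067

Point 1:
  φ: 48 + 9.886/60 = 48.1647667
  N ⇒ keep positive
  λ: 10.83′ = 0.180500°; total 146.1805000
  E ⇒ keep positive
Point 2:
  Latitude: 34° + 48/60 + 52.62/3600 = 34 + 0.800000 + 0.014617 = 34.8146167
  N ⇒ keep positive
  λ: 154 + 39/60 + 20.12/3600 = 154.6555889
  E ⇒ keep positive
Point 3:
  Lat: split at 2 digits → 59° and 27.819′; 59 + 27.819/60 = 59.4636500
  S → negative
  Longitude: degrees = first 3 digits = 179, minutes = 5.224; 179 + 5.224/60 = 179.0870667
  W → negative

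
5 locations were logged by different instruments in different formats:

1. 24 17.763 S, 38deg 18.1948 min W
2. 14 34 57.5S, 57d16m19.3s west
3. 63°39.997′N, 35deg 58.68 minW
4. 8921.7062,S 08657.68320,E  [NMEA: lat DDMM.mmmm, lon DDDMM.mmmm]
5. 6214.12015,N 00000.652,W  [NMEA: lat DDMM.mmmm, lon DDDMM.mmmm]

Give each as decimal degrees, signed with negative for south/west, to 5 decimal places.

1. -24.29605, -38.30325
2. -14.58264, -57.27203
3. 63.66662, -35.97800
4. -89.36177, 86.96139
5. 62.23534, -0.01087

Point 1:
  Latitude: 24 + 17.763/60 = 24.296050
  S ⇒ negate
  Longitude: 18.1948′ = 0.303247°; total 38.303247
  W → negative
Point 2:
  φ: 34′ + 57.5″ = 34.95833′; 14 + 34.95833/60 = 14.582639
  S → negative
  Lon: 16′ + 19.3″ = 16.32167′; 57 + 16.32167/60 = 57.272028
  hemisphere W, so the sign is −
Point 3:
  φ: 39.997′ = 0.666617°; total 63.666617
  N → positive
  Lon: 58.68′ = 0.978000°; total 35.978000
  W → negative
Point 4:
  Lat: degrees = first 2 digits = 89, minutes = 21.7062; 89 + 21.7062/60 = 89.361770
  S → negative
  Lon: degrees = first 3 digits = 86, minutes = 57.6832; 86 + 57.6832/60 = 86.961387
  E → positive
Point 5:
  Latitude: split at 2 digits → 62° and 14.12015′; 62 + 14.12015/60 = 62.235336
  N ⇒ keep positive
  Longitude: split at 3 digits → 000° and 0.652′; 0 + 0.652/60 = 0.010867
  W ⇒ negate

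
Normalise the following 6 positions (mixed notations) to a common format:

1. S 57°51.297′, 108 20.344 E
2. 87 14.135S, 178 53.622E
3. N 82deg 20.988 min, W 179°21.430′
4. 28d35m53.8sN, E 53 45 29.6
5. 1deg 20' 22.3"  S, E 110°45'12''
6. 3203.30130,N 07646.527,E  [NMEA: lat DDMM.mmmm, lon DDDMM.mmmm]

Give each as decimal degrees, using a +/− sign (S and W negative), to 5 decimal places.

1. -57.85495, 108.33907
2. -87.23558, 178.89370
3. 82.34980, -179.35717
4. 28.59828, 53.75822
5. -1.33953, 110.75333
6. 32.05502, 76.77545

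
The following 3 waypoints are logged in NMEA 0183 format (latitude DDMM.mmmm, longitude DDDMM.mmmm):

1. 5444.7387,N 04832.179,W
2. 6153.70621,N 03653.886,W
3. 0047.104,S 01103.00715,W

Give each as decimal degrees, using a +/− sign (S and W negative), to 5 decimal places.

Point 1:
  φ: degrees = first 2 digits = 54, minutes = 44.7387; 54 + 44.7387/60 = 54.745645
  N → positive
  Longitude: degrees = first 3 digits = 48, minutes = 32.179; 48 + 32.179/60 = 48.536317
  hemisphere W, so the sign is −
Point 2:
  Lat: split at 2 digits → 61° and 53.70621′; 61 + 53.70621/60 = 61.895104
  N → positive
  Lon: split at 3 digits → 036° and 53.886′; 36 + 53.886/60 = 36.898100
  W ⇒ negate
Point 3:
  φ: split at 2 digits → 00° and 47.104′; 0 + 47.104/60 = 0.785067
  S → negative
  λ: degrees = first 3 digits = 11, minutes = 3.00715; 11 + 3.00715/60 = 11.050119
  W → negative

1. 54.74565, -48.53632
2. 61.89510, -36.89810
3. -0.78507, -11.05012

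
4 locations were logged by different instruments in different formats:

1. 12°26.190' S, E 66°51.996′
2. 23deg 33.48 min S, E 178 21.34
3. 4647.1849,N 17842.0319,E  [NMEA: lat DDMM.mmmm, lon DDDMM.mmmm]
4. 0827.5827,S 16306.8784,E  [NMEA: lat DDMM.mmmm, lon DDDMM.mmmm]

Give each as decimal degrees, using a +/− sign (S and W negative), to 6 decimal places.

1. -12.436500, 66.866600
2. -23.558000, 178.355667
3. 46.786415, 178.700532
4. -8.459712, 163.114640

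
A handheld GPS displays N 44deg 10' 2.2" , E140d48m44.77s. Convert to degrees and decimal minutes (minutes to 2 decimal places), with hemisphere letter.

44° 10.04′ N, 140° 48.75′ E

Lat: 10 + 2.2/60 = 10.0367′
Longitude: seconds/60 = 0.74617; minutes = 48 + 0.74617 = 48.7462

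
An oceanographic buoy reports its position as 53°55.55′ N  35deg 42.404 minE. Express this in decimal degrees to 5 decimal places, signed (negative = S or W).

53.92583, 35.70673

Latitude: 53 + 55.55/60 = 53.925833
N → positive
Longitude: 35 + 42.404/60 = 35.706733
E ⇒ keep positive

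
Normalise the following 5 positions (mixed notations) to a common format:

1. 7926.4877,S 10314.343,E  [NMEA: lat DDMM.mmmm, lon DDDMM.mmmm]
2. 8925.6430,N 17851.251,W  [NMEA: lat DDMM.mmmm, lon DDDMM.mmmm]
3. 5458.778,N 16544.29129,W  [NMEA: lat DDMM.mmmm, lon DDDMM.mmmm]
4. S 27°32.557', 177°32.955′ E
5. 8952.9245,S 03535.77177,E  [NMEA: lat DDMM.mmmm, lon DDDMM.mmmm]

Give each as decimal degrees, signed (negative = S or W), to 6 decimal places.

Point 1:
  Latitude: degrees = first 2 digits = 79, minutes = 26.4877; 79 + 26.4877/60 = 79.4414617
  S ⇒ negate
  λ: degrees = first 3 digits = 103, minutes = 14.343; 103 + 14.343/60 = 103.2390500
  E → positive
Point 2:
  Lat: split at 2 digits → 89° and 25.643′; 89 + 25.643/60 = 89.4273833
  N → positive
  λ: degrees = first 3 digits = 178, minutes = 51.251; 178 + 51.251/60 = 178.8541833
  W ⇒ negate
Point 3:
  φ: split at 2 digits → 54° and 58.778′; 54 + 58.778/60 = 54.9796333
  N → positive
  Longitude: split at 3 digits → 165° and 44.29129′; 165 + 44.29129/60 = 165.7381882
  hemisphere W, so the sign is −
Point 4:
  φ: 32.557′ = 0.542617°; total 27.5426167
  S ⇒ negate
  Lon: 177 + 32.955/60 = 177.5492500
  E → positive
Point 5:
  φ: degrees = first 2 digits = 89, minutes = 52.9245; 89 + 52.9245/60 = 89.8820750
  S → negative
  Lon: degrees = first 3 digits = 35, minutes = 35.77177; 35 + 35.77177/60 = 35.5961962
  E ⇒ keep positive

1. -79.441462, 103.239050
2. 89.427383, -178.854183
3. 54.979633, -165.738188
4. -27.542617, 177.549250
5. -89.882075, 35.596196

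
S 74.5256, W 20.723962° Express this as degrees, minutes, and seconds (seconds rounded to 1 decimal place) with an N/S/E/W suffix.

Latitude: 0.525600 × 60 = 31.53600′ → 31′, remainder × 60 = 32.160″
Longitude: 0.723962 × 60 = 43.43772′ → 43′, remainder × 60 = 26.263″

74°31′32.2″ S, 20°43′26.3″ W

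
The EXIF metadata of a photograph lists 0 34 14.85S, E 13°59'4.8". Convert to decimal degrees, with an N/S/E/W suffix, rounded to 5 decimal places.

0.57079° S, 13.98467° E

Latitude: 0° + 34/60 + 14.85/3600 = 0 + 0.566667 + 0.004125 = 0.570792
Longitude: 59′ + 4.8″ = 59.08000′; 13 + 59.08000/60 = 13.984667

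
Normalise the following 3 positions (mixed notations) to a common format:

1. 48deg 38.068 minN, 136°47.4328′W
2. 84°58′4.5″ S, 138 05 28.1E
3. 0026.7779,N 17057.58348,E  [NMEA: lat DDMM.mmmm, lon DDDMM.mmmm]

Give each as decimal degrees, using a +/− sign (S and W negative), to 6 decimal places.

1. 48.634467, -136.790547
2. -84.967917, 138.091139
3. 0.446298, 170.959725

Point 1:
  φ: 38.068′ = 0.634467°; total 48.6344667
  N ⇒ keep positive
  Longitude: 136 + 47.4328/60 = 136.7905467
  hemisphere W, so the sign is −
Point 2:
  φ: 58′ + 4.5″ = 58.07500′; 84 + 58.07500/60 = 84.9679167
  S → negative
  Longitude: 138° + 5/60 + 28.1/3600 = 138 + 0.083333 + 0.007806 = 138.0911389
  E ⇒ keep positive
Point 3:
  Latitude: split at 2 digits → 00° and 26.7779′; 0 + 26.7779/60 = 0.4462983
  N ⇒ keep positive
  Longitude: split at 3 digits → 170° and 57.58348′; 170 + 57.58348/60 = 170.9597247
  E → positive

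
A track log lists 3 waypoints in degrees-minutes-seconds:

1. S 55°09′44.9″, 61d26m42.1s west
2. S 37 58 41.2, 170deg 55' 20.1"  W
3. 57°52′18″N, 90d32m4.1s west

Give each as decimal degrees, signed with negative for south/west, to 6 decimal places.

Point 1:
  Lat: 9′ + 44.9″ = 9.74833′; 55 + 9.74833/60 = 55.1624722
  S → negative
  λ: 61 + 26/60 + 42.1/3600 = 61.4450278
  W ⇒ negate
Point 2:
  Latitude: 37 + 58/60 + 41.2/3600 = 37.9781111
  S → negative
  Longitude: 170° + 55/60 + 20.1/3600 = 170 + 0.916667 + 0.005583 = 170.9222500
  W ⇒ negate
Point 3:
  φ: 52′ + 18″ = 52.30000′; 57 + 52.30000/60 = 57.8716667
  N → positive
  Lon: 90 + 32/60 + 4.1/3600 = 90.5344722
  W ⇒ negate

1. -55.162472, -61.445028
2. -37.978111, -170.922250
3. 57.871667, -90.534472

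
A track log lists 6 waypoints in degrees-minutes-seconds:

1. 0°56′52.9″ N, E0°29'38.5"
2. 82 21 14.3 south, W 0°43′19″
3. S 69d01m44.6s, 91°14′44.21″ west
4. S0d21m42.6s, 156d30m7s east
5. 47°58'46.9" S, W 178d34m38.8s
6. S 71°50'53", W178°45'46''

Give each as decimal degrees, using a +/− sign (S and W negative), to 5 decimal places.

1. 0.94803, 0.49403
2. -82.35397, -0.72194
3. -69.02906, -91.24561
4. -0.36183, 156.50194
5. -47.97969, -178.57744
6. -71.84806, -178.76278

Point 1:
  Lat: 56′ + 52.9″ = 56.88167′; 0 + 56.88167/60 = 0.948028
  N → positive
  Lon: 0° + 29/60 + 38.5/3600 = 0 + 0.483333 + 0.010694 = 0.494028
  E ⇒ keep positive
Point 2:
  Latitude: 82 + 21/60 + 14.3/3600 = 82.353972
  S ⇒ negate
  λ: 0 + 43/60 + 19/3600 = 0.721944
  W → negative
Point 3:
  Latitude: 69° + 1/60 + 44.6/3600 = 69 + 0.016667 + 0.012389 = 69.029056
  S ⇒ negate
  λ: 14′ + 44.21″ = 14.73683′; 91 + 14.73683/60 = 91.245614
  hemisphere W, so the sign is −
Point 4:
  Latitude: 21′ + 42.6″ = 21.71000′; 0 + 21.71000/60 = 0.361833
  S → negative
  Lon: 156 + 30/60 + 7/3600 = 156.501944
  E → positive
Point 5:
  Lat: 47° + 58/60 + 46.9/3600 = 47 + 0.966667 + 0.013028 = 47.979694
  S ⇒ negate
  Longitude: 34′ + 38.8″ = 34.64667′; 178 + 34.64667/60 = 178.577444
  hemisphere W, so the sign is −
Point 6:
  φ: 71° + 50/60 + 53/3600 = 71 + 0.833333 + 0.014722 = 71.848056
  S ⇒ negate
  Lon: 178° + 45/60 + 46/3600 = 178 + 0.750000 + 0.012778 = 178.762778
  hemisphere W, so the sign is −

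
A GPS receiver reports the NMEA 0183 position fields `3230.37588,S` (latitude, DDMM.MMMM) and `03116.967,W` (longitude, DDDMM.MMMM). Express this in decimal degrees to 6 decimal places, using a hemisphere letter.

32.506265° S, 31.282783° W

Latitude: split at 2 digits → 32° and 30.37588′; 32 + 30.37588/60 = 32.5062647
Lon: degrees = first 3 digits = 31, minutes = 16.967; 31 + 16.967/60 = 31.2827833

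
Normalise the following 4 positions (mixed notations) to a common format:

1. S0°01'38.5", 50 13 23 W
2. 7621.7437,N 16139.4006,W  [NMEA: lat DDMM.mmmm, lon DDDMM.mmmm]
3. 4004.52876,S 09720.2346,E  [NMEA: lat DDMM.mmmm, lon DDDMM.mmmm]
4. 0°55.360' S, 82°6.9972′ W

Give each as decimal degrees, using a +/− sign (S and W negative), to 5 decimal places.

Point 1:
  φ: 0° + 1/60 + 38.5/3600 = 0 + 0.016667 + 0.010694 = 0.027361
  S → negative
  Longitude: 50° + 13/60 + 23/3600 = 50 + 0.216667 + 0.006389 = 50.223056
  W → negative
Point 2:
  Lat: degrees = first 2 digits = 76, minutes = 21.7437; 76 + 21.7437/60 = 76.362395
  N ⇒ keep positive
  Longitude: degrees = first 3 digits = 161, minutes = 39.4006; 161 + 39.4006/60 = 161.656677
  W ⇒ negate
Point 3:
  Latitude: degrees = first 2 digits = 40, minutes = 4.52876; 40 + 4.52876/60 = 40.075479
  S ⇒ negate
  λ: degrees = first 3 digits = 97, minutes = 20.2346; 97 + 20.2346/60 = 97.337243
  E ⇒ keep positive
Point 4:
  Lat: 0 + 55.36/60 = 0.922667
  S → negative
  Lon: 6.9972′ = 0.116620°; total 82.116620
  hemisphere W, so the sign is −

1. -0.02736, -50.22306
2. 76.36240, -161.65668
3. -40.07548, 97.33724
4. -0.92267, -82.11662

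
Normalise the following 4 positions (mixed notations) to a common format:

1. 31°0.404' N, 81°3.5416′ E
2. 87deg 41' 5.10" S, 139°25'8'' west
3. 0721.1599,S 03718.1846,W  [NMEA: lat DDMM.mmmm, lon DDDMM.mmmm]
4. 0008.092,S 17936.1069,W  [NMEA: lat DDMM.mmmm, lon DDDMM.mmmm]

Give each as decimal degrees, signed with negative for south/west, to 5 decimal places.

1. 31.00673, 81.05903
2. -87.68475, -139.41889
3. -7.35267, -37.30308
4. -0.13487, -179.60178

Point 1:
  Latitude: 31 + 0.404/60 = 31.006733
  N → positive
  Lon: 81 + 3.5416/60 = 81.059027
  E ⇒ keep positive
Point 2:
  Lat: 41′ + 5.1″ = 41.08500′; 87 + 41.08500/60 = 87.684750
  S ⇒ negate
  Lon: 25′ + 8″ = 25.13333′; 139 + 25.13333/60 = 139.418889
  W → negative
Point 3:
  Lat: degrees = first 2 digits = 7, minutes = 21.1599; 7 + 21.1599/60 = 7.352665
  S ⇒ negate
  Longitude: split at 3 digits → 037° and 18.1846′; 37 + 18.1846/60 = 37.303077
  W → negative
Point 4:
  Latitude: split at 2 digits → 00° and 8.092′; 0 + 8.092/60 = 0.134867
  S ⇒ negate
  λ: degrees = first 3 digits = 179, minutes = 36.1069; 179 + 36.1069/60 = 179.601782
  hemisphere W, so the sign is −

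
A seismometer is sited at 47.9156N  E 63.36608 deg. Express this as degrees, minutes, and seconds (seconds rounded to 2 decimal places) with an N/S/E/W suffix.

47°54′56.16″ N, 63°21′57.89″ E

Lat: 0.915600° → 54.93600′; 0.93600 × 60 = 56.1600″
Lon: 0.366080° → 21.96480′; 0.96480 × 60 = 57.8880″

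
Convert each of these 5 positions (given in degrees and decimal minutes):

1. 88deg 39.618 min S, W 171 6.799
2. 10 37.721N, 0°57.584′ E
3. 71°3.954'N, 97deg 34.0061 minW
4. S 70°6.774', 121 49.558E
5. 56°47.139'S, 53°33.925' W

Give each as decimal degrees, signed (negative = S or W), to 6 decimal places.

1. -88.660300, -171.113317
2. 10.628683, 0.959733
3. 71.065900, -97.566768
4. -70.112900, 121.825967
5. -56.785650, -53.565417

Point 1:
  φ: 39.618′ = 0.660300°; total 88.6603000
  hemisphere S, so the sign is −
  λ: 6.799′ = 0.113317°; total 171.1133167
  W ⇒ negate
Point 2:
  φ: 37.721′ = 0.628683°; total 10.6286833
  N ⇒ keep positive
  Longitude: 0 + 57.584/60 = 0.9597333
  E ⇒ keep positive
Point 3:
  Latitude: 71 + 3.954/60 = 71.0659000
  N ⇒ keep positive
  Longitude: 97 + 34.0061/60 = 97.5667683
  W → negative
Point 4:
  Lat: 70 + 6.774/60 = 70.1129000
  S ⇒ negate
  Lon: 121 + 49.558/60 = 121.8259667
  E → positive
Point 5:
  Latitude: 47.139′ = 0.785650°; total 56.7856500
  hemisphere S, so the sign is −
  Longitude: 53 + 33.925/60 = 53.5654167
  hemisphere W, so the sign is −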